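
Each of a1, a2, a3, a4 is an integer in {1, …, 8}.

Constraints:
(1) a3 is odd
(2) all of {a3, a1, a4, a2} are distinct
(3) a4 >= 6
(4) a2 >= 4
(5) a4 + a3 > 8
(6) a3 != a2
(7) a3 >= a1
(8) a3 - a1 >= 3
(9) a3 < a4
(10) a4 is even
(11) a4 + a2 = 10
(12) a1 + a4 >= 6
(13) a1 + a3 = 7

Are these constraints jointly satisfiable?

Satisfiable

Take a1 = 2, a2 = 4, a3 = 5, a4 = 6. Then constraint 5: a4 + a3 = 11; constraint 8: a3 - a1 = 3, and every other listed constraint is also met.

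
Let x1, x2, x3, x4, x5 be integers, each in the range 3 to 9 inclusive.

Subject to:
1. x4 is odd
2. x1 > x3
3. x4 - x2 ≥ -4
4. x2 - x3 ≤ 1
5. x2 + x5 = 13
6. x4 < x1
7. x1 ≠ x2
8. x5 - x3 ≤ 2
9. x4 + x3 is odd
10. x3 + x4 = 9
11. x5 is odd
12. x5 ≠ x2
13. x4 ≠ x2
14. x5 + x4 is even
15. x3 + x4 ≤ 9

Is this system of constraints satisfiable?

Setting (x1, x2, x3, x4, x5) = (7, 6, 6, 3, 7) satisfies everything: constraint 3: x4 - x2 = -3; constraint 4: x2 - x3 = 0, and the others follow.

Satisfiable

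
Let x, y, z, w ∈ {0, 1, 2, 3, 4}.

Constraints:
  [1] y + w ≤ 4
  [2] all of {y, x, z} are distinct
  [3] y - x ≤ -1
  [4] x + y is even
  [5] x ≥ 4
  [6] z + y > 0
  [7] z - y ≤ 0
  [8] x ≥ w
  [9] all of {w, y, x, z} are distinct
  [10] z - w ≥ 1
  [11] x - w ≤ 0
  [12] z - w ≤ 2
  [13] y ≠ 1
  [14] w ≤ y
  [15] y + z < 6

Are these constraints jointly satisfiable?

Unsatisfiable

Constraints 3, 7, 10, and 11 give y − z ≥ 0, z − w ≥ 1, w − x ≥ 0, x − y ≥ 1.
Adding all 4 inequalities: the left sides telescope to 0, and the right sides sum to 0 + 1 + 0 + 1 = 2. So 0 ≥ 2, which is false.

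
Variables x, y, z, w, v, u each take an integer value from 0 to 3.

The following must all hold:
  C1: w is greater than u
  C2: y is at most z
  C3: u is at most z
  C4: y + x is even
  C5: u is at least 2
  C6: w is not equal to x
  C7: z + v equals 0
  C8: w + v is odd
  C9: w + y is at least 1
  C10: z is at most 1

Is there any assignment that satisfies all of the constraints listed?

From constraint 5: u ≥ 2. From constraints 3 and 10: u ≤ z and z ≤ 1, so u ≤ 1. But 1 < 2, so no value of u works.

Unsatisfiable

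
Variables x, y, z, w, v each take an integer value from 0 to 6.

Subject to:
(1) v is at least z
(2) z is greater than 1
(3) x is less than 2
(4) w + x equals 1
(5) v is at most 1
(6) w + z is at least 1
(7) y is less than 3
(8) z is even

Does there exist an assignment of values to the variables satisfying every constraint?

From constraint 2: z ≥ 2. From constraints 1 and 5: z ≤ v and v ≤ 1, so z ≤ 1. But 1 < 2, so no value of z works.

Unsatisfiable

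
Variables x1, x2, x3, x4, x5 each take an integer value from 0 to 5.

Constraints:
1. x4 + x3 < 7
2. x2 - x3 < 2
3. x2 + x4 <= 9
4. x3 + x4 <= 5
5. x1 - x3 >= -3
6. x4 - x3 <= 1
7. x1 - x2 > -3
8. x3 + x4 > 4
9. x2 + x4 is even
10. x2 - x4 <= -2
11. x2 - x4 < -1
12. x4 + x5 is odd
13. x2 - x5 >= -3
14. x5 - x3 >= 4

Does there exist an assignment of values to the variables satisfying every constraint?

Unsatisfiable

Constraints 6, 10, 13, and 14 give x5 − x3 ≥ 4, x3 − x4 ≥ -1, x4 − x2 ≥ 2, x2 − x5 ≥ -3.
Adding all 4 inequalities: the left sides telescope to 0, and the right sides sum to 4 + (-1) + 2 + (-3) = 2. So 0 ≥ 2, which is false.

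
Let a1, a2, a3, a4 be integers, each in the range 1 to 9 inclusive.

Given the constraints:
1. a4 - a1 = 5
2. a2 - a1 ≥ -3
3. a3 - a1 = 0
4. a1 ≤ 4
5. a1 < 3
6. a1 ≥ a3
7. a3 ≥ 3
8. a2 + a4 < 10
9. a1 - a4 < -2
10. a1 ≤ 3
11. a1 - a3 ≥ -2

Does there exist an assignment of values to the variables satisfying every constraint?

Unsatisfiable

From constraints 6 and 7: a1 ≥ a3 and a3 ≥ 3, so a1 ≥ 3. From constraint 5: a1 ≤ 2. But 2 < 3, so no value of a1 works.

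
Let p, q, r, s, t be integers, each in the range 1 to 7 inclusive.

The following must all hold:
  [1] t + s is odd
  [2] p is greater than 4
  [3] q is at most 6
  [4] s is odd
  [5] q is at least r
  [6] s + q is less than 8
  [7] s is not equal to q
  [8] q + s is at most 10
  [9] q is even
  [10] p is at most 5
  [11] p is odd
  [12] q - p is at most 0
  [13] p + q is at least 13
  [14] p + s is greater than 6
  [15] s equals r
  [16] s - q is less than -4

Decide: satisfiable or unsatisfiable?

Unsatisfiable

From constraint 10: p ≤ 5. From constraint 3: q ≤ 6. Hence p + q ≤ 11. But constraint 13 requires p + q ≥ 13, and 13 > 11. Contradiction.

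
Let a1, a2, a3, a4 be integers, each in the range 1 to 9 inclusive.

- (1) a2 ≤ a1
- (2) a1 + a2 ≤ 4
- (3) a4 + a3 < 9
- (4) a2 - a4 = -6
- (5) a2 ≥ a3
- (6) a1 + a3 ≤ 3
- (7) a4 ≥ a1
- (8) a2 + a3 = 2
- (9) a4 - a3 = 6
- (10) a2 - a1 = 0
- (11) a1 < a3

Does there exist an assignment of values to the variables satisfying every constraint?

Constraints 1, 5, and 11 give a1 < a3, a3 ≤ a2, a2 ≤ a1. Chaining: a1 < a3 ≤ a2 ≤ a1, which forces a1 < a1 — impossible.

Unsatisfiable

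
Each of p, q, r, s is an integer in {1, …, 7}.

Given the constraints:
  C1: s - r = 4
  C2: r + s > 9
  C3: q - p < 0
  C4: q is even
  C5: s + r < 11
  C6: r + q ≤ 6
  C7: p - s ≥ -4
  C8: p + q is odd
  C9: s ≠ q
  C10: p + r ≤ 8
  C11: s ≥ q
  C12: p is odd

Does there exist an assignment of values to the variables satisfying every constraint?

Satisfiable

The assignment p = 3, q = 2, r = 3, s = 7 works:
  constraint 1 holds since s - r = 4.
  constraint 2 holds since r + s = 10.
  constraint 3 holds since q - p = -1.
The rest check out directly.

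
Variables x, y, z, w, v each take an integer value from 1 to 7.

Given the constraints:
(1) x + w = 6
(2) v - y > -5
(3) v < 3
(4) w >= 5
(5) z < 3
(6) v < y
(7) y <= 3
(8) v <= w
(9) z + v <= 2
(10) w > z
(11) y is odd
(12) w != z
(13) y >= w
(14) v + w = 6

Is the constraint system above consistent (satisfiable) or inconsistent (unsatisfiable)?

From constraint 4: w ≥ 5. From constraints 7 and 13: w ≤ y and y ≤ 3, so w ≤ 3. But 3 < 5, so no value of w works.

Unsatisfiable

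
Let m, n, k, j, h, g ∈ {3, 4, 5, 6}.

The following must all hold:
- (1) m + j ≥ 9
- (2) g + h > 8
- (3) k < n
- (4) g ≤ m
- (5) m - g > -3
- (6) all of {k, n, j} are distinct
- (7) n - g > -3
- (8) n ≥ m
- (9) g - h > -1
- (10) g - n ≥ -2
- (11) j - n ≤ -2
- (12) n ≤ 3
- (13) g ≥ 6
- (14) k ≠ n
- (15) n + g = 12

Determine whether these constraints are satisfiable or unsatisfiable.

From constraints 4 and 13: m ≥ g and g ≥ 6, so m ≥ 6. From constraints 8 and 12: m ≤ n and n ≤ 3, so m ≤ 3. But 3 < 6, so no value of m works.

Unsatisfiable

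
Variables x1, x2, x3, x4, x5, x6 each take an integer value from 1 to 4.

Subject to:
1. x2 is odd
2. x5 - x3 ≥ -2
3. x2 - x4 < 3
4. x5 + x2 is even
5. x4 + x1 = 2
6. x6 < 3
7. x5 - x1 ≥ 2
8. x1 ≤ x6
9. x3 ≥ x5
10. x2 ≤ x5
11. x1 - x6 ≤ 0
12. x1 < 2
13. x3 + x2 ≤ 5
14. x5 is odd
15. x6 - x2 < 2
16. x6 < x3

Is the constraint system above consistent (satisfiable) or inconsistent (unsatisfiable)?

Satisfiable

Take x1 = 1, x2 = 1, x3 = 3, x4 = 1, x5 = 3, x6 = 1. Then constraint 2: x5 - x3 = 0; constraint 3: x2 - x4 = 0; constraint 5: x4 + x1 = 2, and every other listed constraint is also met.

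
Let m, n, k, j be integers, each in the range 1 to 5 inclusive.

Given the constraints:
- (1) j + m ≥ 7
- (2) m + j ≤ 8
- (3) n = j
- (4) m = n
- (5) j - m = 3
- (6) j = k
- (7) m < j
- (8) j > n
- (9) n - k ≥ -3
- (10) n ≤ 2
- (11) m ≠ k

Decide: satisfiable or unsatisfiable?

Unsatisfiable

From constraints 3, 4, and 6, m = n = j = k, so m = k. But constraint 11 says m ≠ k. Contradiction.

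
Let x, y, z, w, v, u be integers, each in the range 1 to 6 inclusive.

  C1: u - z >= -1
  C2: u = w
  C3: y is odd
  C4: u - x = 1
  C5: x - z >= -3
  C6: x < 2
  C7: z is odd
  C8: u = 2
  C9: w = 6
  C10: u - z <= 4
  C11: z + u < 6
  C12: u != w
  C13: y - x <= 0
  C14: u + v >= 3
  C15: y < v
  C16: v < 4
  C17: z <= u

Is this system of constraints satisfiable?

Constraint 8 fixes u = 2 and constraint 9 fixes w = 6, but constraint 2 requires u = w. Since 2 ≠ 6, contradiction.

Unsatisfiable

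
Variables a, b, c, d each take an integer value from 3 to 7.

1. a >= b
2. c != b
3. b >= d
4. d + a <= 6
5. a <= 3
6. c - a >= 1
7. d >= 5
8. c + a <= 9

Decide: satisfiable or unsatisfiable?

From constraints 3 and 7: b ≥ d and d ≥ 5, so b ≥ 5. From constraints 1 and 5: b ≤ a and a ≤ 3, so b ≤ 3. But 3 < 5, so no value of b works.

Unsatisfiable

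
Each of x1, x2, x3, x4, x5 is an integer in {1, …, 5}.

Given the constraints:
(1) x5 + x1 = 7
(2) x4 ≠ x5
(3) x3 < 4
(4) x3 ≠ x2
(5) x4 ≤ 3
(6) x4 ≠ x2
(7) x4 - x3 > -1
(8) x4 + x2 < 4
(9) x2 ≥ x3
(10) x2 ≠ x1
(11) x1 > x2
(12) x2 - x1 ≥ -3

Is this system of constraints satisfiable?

Satisfiable

Setting (x1, x2, x3, x4, x5) = (4, 2, 1, 1, 3) satisfies everything: constraint 1: x5 + x1 = 7; constraint 7: x4 - x3 = 0, and the others follow.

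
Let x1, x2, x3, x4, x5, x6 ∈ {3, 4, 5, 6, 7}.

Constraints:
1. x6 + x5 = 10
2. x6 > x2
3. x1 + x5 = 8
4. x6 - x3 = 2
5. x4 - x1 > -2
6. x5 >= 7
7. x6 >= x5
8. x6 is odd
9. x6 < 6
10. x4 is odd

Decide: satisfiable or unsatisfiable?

Unsatisfiable

From constraints 6 and 7: x6 ≥ x5 and x5 ≥ 7, so x6 ≥ 7. From constraint 9: x6 ≤ 5. But 5 < 7, so no value of x6 works.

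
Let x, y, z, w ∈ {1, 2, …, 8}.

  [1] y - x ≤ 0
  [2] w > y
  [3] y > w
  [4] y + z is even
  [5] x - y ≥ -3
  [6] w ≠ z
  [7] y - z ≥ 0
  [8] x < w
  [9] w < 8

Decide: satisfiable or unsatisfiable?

Constraints 1, 3, and 8 give y ≤ x, x < w, w < y. Chaining: y ≤ x < w < y, which forces y < y — impossible.

Unsatisfiable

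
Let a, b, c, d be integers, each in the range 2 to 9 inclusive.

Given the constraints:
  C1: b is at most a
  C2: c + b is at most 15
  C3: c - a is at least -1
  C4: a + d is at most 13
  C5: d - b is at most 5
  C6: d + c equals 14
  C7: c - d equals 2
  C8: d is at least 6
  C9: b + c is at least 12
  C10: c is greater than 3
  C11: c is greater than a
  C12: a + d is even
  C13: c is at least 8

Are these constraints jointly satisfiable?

The assignment a = 6, b = 4, c = 8, d = 6 works:
  constraint 2 holds since c + b = 12.
  constraint 3 holds since c - a = 2.
  constraint 4 holds since a + d = 12.
The rest check out directly.

Satisfiable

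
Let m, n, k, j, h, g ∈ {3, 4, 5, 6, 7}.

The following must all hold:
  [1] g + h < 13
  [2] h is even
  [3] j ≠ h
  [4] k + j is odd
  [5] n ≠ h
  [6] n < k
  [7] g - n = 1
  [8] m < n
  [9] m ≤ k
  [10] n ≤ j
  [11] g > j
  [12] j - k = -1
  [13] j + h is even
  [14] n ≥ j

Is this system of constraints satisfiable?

Take m = 3, n = 6, k = 7, j = 6, h = 4, g = 7. Then constraint 1: g + h = 11; constraint 7: g - n = 1; constraint 12: j - k = -1, and every other listed constraint is also met.

Satisfiable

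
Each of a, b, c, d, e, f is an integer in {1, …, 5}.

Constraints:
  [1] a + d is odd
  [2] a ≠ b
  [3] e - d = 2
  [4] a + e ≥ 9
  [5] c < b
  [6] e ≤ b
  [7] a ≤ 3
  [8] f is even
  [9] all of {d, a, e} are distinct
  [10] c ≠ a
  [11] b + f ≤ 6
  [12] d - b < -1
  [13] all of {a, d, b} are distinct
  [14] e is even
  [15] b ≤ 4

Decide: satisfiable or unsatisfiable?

Unsatisfiable

From constraint 7: a ≤ 3. From constraints 6 and 15: e ≤ b ≤ 4. Hence a + e ≤ 7. But constraint 4 requires a + e ≥ 9, and 9 > 7. Contradiction.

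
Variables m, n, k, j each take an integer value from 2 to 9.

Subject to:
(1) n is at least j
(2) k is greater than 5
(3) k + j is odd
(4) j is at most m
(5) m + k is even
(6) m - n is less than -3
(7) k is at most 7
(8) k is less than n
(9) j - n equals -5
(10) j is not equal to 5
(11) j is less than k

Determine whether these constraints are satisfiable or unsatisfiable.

Satisfiable

Take m = 5, n = 9, k = 7, j = 4. Then constraint 6: m - n = -4; constraint 9: j - n = -5, and every other listed constraint is also met.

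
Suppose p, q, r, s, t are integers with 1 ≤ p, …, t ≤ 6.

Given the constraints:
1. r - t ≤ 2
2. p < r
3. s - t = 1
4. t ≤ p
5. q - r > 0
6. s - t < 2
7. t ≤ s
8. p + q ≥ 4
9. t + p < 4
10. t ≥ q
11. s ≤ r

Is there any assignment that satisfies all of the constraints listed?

Unsatisfiable

Constraints 5, 7, 10, and 11 give s ≤ r, r < q, q ≤ t, t ≤ s. Chaining: s ≤ r < q ≤ t ≤ s, which forces s < s — impossible.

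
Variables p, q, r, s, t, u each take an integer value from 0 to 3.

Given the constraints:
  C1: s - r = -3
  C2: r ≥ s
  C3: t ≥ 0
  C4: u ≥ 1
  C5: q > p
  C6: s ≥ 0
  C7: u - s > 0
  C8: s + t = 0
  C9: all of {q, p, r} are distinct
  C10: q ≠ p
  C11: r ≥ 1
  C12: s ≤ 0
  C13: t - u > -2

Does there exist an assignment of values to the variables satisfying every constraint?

Try p = 0, q = 2, r = 3, s = 0, t = 0, u = 1.
Check constraint 1: s - r = -3; constraint 7: u - s = 1; constraint 8: s + t = 0. The remaining constraints are straightforward to verify.

Satisfiable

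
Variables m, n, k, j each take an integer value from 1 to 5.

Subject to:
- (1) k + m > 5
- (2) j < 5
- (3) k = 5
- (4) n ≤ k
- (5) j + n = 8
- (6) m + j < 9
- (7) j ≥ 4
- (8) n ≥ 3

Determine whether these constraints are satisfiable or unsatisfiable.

Satisfiable

One satisfying assignment is m = 2, n = 4, k = 5, j = 4.
For the less obvious constraints — constraint 1: k + m = 7; constraint 5: j + n = 8 — and the others hold by inspection.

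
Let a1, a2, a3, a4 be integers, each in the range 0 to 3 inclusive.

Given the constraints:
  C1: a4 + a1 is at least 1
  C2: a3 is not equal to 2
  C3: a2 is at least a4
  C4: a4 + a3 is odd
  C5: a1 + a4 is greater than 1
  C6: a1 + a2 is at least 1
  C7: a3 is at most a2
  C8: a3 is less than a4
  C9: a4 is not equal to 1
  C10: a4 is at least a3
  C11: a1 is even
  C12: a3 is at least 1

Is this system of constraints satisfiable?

Try a1 = 0, a2 = 2, a3 = 1, a4 = 2.
Check constraint 1: a4 + a1 = 2; constraint 5: a1 + a4 = 2; constraint 6: a1 + a2 = 2. The remaining constraints are straightforward to verify.

Satisfiable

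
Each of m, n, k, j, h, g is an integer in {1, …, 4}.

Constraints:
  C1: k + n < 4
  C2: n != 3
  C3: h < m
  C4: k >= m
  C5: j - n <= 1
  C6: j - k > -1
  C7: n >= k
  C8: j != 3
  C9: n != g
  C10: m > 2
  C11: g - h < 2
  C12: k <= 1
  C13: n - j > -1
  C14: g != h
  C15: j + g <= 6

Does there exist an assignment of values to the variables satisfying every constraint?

From constraint 10: m ≥ 3. From constraints 4 and 12: m ≤ k and k ≤ 1, so m ≤ 1. But 1 < 3, so no value of m works.

Unsatisfiable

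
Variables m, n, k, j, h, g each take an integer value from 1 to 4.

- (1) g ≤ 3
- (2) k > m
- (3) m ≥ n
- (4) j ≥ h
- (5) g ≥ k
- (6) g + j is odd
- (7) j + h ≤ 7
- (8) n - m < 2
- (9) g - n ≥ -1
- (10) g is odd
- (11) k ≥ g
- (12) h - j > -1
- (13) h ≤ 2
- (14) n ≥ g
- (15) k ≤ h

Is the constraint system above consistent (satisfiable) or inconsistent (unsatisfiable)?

Unsatisfiable

Constraints 2, 3, 5, and 14 give m < k, k ≤ g, g ≤ n, n ≤ m. Chaining: m < k ≤ g ≤ n ≤ m, which forces m < m — impossible.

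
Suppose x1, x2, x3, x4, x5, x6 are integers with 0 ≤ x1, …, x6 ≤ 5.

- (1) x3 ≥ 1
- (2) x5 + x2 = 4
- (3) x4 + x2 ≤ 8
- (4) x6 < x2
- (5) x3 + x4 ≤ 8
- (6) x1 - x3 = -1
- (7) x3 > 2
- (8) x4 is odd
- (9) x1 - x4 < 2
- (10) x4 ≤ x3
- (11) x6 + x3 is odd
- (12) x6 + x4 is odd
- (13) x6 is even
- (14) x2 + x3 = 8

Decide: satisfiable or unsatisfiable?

Take x1 = 4, x2 = 3, x3 = 5, x4 = 3, x5 = 1, x6 = 0. Then constraint 2: x5 + x2 = 4; constraint 3: x4 + x2 = 6, and every other listed constraint is also met.

Satisfiable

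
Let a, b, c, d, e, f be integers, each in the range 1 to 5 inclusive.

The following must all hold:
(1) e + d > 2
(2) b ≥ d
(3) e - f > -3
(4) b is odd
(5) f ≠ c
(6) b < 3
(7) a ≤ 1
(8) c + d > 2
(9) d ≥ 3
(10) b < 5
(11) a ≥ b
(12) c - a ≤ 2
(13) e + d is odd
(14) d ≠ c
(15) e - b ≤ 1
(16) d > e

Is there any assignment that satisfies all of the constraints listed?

Unsatisfiable

From constraints 2 and 9: b ≥ d and d ≥ 3, so b ≥ 3. From constraints 7 and 11: b ≤ a and a ≤ 1, so b ≤ 1. But 1 < 3, so no value of b works.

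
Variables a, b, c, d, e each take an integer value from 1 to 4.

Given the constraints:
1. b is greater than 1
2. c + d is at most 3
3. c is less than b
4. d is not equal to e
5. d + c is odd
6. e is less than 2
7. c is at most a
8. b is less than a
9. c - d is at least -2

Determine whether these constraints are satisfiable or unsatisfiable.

Satisfiable

Try a = 4, b = 3, c = 1, d = 2, e = 1.
Check constraint 2: c + d = 3; constraint 5: d + c = 3 is odd; constraint 9: c - d = -1. The remaining constraints are straightforward to verify.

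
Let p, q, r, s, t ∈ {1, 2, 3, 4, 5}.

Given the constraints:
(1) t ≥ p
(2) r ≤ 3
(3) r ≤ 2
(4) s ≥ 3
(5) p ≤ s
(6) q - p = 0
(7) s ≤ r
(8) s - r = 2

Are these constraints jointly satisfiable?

From constraint 4: s ≥ 3. From constraints 3 and 7: s ≤ r and r ≤ 2, so s ≤ 2. But 2 < 3, so no value of s works.

Unsatisfiable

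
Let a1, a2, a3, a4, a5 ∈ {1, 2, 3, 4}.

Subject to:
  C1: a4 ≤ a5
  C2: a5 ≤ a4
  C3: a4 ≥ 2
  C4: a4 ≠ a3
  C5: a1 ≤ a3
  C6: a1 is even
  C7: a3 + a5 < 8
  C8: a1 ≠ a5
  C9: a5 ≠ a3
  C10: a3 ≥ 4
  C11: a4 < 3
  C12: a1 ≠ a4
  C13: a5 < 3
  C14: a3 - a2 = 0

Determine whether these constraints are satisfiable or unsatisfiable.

Satisfiable

Try a1 = 4, a2 = 4, a3 = 4, a4 = 2, a5 = 2.
Check constraint 7: a3 + a5 = 6; constraint 14: a3 - a2 = 0. The remaining constraints are straightforward to verify.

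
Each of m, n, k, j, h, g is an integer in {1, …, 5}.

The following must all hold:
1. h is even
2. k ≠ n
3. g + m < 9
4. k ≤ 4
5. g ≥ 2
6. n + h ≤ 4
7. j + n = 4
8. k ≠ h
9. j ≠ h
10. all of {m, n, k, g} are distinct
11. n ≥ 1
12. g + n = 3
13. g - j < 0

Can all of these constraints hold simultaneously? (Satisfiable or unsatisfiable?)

Try m = 5, n = 1, k = 3, j = 3, h = 2, g = 2.
Check constraint 3: g + m = 7; constraint 6: n + h = 3. The remaining constraints are straightforward to verify.

Satisfiable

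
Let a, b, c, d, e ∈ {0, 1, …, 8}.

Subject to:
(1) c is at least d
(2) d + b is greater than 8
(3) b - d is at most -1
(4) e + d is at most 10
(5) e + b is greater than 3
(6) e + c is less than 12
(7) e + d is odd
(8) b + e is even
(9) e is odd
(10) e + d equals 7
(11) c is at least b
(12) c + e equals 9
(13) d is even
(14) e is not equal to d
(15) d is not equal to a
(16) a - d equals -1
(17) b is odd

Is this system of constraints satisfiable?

Satisfiable

Take a = 5, b = 3, c = 8, d = 6, e = 1. Then constraint 2: d + b = 9; constraint 3: b - d = -3; constraint 4: e + d = 7, and every other listed constraint is also met.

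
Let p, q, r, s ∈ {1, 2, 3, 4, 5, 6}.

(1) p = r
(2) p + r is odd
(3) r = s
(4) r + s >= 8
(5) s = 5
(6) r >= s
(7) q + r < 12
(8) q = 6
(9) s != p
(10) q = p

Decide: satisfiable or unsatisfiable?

Constraint 8 fixes q = 6 and constraint 5 fixes s = 5. Constraints 1, 3, and 10 give q = p = r = s, so q = s. But 6 ≠ 5 — contradiction.

Unsatisfiable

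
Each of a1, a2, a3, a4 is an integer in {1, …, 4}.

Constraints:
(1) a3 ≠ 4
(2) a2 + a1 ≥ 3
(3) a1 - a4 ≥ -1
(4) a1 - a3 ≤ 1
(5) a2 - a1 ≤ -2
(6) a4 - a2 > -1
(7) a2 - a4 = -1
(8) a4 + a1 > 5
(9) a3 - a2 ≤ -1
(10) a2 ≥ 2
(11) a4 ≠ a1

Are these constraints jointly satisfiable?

Unsatisfiable

Constraints 4, 5, and 9 give a1 − a2 ≥ 2, a2 − a3 ≥ 1, a3 − a1 ≥ -1.
Adding all 3 inequalities: the left sides telescope to 0, and the right sides sum to 2 + 1 + (-1) = 2. So 0 ≥ 2, which is false.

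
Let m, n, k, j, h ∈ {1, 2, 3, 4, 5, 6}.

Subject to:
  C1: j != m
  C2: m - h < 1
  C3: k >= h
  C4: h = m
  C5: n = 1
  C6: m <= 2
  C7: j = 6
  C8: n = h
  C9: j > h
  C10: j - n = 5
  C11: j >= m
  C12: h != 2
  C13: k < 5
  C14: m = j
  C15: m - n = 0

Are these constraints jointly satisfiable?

Constraint 5 fixes n = 1 and constraint 7 fixes j = 6. Constraints 4, 8, and 14 give n = h = m = j, so n = j. But 1 ≠ 6 — contradiction.

Unsatisfiable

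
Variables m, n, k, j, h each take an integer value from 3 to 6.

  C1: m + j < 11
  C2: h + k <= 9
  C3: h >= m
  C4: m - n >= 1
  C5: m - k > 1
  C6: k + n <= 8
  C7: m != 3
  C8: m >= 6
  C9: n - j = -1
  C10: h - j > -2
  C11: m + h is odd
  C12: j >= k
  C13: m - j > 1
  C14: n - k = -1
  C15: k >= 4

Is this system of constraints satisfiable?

From constraints 3 and 8: h ≥ m ≥ 6. From constraint 15: k ≥ 4. Hence h + k ≥ 10. But constraint 2 requires h + k ≤ 9, and 9 < 10. Contradiction.

Unsatisfiable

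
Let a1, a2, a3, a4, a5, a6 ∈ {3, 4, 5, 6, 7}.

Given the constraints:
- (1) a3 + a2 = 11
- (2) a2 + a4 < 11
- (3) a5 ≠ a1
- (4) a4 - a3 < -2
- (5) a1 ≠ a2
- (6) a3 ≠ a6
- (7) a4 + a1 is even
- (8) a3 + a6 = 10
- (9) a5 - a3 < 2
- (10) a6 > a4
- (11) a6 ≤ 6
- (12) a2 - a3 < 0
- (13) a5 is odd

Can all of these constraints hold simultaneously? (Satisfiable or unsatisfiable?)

Try a1 = 3, a2 = 5, a3 = 6, a4 = 3, a5 = 7, a6 = 4.
Check constraint 1: a3 + a2 = 11; constraint 2: a2 + a4 = 8. The remaining constraints are straightforward to verify.

Satisfiable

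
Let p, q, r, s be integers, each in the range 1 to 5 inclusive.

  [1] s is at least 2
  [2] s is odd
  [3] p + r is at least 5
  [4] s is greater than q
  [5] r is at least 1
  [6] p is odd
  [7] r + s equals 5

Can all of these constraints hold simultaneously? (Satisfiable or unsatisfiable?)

Satisfiable

The assignment p = 3, q = 2, r = 2, s = 3 works:
  constraint 3 holds since p + r = 5.
  constraint 7 holds since r + s = 5.
The rest check out directly.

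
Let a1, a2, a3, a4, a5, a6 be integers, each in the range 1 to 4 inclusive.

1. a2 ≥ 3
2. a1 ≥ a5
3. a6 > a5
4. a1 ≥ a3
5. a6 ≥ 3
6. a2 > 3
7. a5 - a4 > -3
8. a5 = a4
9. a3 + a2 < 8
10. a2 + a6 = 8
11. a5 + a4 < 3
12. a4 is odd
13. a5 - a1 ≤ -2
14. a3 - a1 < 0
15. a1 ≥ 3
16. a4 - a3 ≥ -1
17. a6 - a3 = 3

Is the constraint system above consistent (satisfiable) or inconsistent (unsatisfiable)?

Take a1 = 4, a2 = 4, a3 = 1, a4 = 1, a5 = 1, a6 = 4. Then constraint 7: a5 - a4 = 0; constraint 9: a3 + a2 = 5; constraint 10: a2 + a6 = 8, and every other listed constraint is also met.

Satisfiable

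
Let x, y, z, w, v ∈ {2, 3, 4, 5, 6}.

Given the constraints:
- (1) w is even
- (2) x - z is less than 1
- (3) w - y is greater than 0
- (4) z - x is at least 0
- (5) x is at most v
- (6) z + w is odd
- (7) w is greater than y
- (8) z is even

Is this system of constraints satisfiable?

Constraint 8 makes z even and constraint 1 makes w even, so z + w must be even. Constraint 6 says z + w is odd — contradiction.

Unsatisfiable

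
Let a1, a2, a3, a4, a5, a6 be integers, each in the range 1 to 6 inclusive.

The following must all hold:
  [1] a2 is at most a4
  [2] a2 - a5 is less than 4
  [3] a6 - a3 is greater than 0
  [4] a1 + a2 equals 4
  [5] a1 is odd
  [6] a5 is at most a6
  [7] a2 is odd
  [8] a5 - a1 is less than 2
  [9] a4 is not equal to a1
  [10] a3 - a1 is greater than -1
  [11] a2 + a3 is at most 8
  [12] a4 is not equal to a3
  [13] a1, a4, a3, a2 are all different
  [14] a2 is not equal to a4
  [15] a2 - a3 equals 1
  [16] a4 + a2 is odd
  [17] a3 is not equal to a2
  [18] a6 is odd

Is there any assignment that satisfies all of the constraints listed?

Satisfiable

Setting (a1, a2, a3, a4, a5, a6) = (1, 3, 2, 6, 1, 3) satisfies everything: constraint 2: a2 - a5 = 2; constraint 3: a6 - a3 = 1; constraint 4: a1 + a2 = 4, and the others follow.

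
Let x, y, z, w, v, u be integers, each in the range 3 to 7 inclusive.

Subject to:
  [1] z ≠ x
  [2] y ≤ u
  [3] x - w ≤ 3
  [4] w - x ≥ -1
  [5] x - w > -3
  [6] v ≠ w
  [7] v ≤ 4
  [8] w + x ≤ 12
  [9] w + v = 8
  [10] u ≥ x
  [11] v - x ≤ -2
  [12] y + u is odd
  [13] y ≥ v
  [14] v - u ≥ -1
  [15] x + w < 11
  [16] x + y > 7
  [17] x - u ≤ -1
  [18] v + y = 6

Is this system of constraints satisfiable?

Constraints 11, 14, and 17 give v − u ≥ -1, u − x ≥ 1, x − v ≥ 2.
Adding all 3 inequalities: the left sides telescope to 0, and the right sides sum to (-1) + 1 + 2 = 2. So 0 ≥ 2, which is false.

Unsatisfiable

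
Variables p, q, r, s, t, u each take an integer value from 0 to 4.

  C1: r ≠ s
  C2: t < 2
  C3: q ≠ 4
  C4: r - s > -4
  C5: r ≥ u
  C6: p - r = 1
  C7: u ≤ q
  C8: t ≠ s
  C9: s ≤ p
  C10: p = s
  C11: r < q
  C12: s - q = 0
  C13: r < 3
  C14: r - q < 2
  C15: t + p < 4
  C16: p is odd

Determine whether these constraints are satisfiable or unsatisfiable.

Satisfiable

Try p = 1, q = 1, r = 0, s = 1, t = 0, u = 0.
Check constraint 4: r - s = -1; constraint 6: p - r = 1; constraint 12: s - q = 0. The remaining constraints are straightforward to verify.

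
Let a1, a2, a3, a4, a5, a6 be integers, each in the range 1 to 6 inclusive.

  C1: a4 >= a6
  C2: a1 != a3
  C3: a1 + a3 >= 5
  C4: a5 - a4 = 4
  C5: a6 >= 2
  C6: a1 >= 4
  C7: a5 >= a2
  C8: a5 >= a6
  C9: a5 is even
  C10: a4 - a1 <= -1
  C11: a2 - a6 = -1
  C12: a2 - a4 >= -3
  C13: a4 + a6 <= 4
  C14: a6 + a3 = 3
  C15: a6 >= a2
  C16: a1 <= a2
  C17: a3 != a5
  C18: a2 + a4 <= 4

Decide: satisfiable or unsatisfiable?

Unsatisfiable

From constraints 6 and 16: a2 ≥ a1 ≥ 4. From constraints 1 and 5: a4 ≥ a6 ≥ 2. Hence a2 + a4 ≥ 6. But constraint 18 requires a2 + a4 ≤ 4, and 4 < 6. Contradiction.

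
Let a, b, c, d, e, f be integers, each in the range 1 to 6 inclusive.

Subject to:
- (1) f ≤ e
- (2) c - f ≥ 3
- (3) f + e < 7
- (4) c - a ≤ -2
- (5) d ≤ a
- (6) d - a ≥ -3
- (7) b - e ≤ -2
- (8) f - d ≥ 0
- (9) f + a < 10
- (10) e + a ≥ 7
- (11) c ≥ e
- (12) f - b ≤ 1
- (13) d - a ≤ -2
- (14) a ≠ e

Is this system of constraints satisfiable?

Unsatisfiable

Constraints 2, 4, 6, and 8 give a − c ≥ 2, c − f ≥ 3, f − d ≥ 0, d − a ≥ -3.
Adding all 4 inequalities: the left sides telescope to 0, and the right sides sum to 2 + 3 + 0 + (-3) = 2. So 0 ≥ 2, which is false.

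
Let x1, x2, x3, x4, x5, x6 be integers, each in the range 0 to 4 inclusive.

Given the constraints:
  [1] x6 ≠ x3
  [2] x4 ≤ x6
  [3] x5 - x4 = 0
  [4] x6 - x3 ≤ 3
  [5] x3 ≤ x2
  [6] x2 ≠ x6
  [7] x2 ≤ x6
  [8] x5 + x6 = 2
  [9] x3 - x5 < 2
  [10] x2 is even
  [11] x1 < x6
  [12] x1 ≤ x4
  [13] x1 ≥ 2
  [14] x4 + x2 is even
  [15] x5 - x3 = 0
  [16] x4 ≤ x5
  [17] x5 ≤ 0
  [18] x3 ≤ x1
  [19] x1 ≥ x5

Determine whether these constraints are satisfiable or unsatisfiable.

Unsatisfiable

From constraints 12 and 13: x4 ≥ x1 and x1 ≥ 2, so x4 ≥ 2. From constraints 16 and 17: x4 ≤ x5 and x5 ≤ 0, so x4 ≤ 0. But 0 < 2, so no value of x4 works.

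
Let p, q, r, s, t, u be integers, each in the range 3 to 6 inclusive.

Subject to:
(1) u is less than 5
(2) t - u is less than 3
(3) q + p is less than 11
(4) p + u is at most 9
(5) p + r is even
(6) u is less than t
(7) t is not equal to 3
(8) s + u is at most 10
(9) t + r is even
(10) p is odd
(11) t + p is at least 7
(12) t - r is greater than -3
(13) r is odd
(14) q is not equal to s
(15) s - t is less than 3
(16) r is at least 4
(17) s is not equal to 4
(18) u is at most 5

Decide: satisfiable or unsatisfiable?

Take p = 3, q = 6, r = 5, s = 5, t = 5, u = 3. Then constraint 2: t - u = 2; constraint 3: q + p = 9, and every other listed constraint is also met.

Satisfiable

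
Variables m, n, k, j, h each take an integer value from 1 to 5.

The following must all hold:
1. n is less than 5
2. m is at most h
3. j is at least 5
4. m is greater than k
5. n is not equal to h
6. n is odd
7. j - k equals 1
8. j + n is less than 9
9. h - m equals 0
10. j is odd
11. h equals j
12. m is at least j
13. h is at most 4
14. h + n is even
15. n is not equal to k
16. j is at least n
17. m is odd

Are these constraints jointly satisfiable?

From constraints 3 and 12: m ≥ j and j ≥ 5, so m ≥ 5. From constraints 2 and 13: m ≤ h and h ≤ 4, so m ≤ 4. But 4 < 5, so no value of m works.

Unsatisfiable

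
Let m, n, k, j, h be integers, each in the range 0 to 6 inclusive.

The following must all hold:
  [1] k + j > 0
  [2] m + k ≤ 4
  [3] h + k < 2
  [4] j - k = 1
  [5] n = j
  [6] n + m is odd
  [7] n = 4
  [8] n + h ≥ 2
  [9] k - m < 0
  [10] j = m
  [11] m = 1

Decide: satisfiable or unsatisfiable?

Constraint 7 fixes n = 4 and constraint 11 fixes m = 1. Constraints 5 and 10 give n = j = m, so n = m. But 4 ≠ 1 — contradiction.

Unsatisfiable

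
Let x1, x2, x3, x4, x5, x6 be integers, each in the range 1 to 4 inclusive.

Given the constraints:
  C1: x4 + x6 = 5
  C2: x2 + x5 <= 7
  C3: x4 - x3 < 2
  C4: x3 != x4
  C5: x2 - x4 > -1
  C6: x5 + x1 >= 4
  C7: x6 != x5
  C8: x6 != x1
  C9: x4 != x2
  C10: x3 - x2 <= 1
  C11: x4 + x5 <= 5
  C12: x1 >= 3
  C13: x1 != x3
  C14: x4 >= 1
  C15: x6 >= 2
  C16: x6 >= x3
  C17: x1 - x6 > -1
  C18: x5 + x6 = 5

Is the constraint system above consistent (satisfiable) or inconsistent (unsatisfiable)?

Setting (x1, x2, x3, x4, x5, x6) = (4, 3, 3, 2, 2, 3) satisfies everything: constraint 1: x4 + x6 = 5; constraint 2: x2 + x5 = 5; constraint 3: x4 - x3 = -1, and the others follow.

Satisfiable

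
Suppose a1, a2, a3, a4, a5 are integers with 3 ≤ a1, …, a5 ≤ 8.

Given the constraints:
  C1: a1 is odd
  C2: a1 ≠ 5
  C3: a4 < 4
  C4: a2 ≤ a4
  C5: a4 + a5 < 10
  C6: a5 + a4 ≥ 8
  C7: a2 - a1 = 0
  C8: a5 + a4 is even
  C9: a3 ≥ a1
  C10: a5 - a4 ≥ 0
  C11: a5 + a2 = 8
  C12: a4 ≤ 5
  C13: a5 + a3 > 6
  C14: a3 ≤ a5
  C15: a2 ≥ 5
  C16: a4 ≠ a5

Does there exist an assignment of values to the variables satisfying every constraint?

From constraints 4 and 15: a4 ≥ a2 and a2 ≥ 5, so a4 ≥ 5. From constraint 3: a4 ≤ 3. But 3 < 5, so no value of a4 works.

Unsatisfiable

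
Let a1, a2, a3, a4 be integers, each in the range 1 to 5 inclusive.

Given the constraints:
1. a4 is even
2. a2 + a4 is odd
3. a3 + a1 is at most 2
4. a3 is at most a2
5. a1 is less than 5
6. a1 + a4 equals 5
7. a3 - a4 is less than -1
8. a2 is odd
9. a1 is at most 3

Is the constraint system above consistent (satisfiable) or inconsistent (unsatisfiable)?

One satisfying assignment is a1 = 1, a2 = 5, a3 = 1, a4 = 4.
For the less obvious constraints — constraint 3: a3 + a1 = 2; constraint 6: a1 + a4 = 5; constraint 7: a3 - a4 = -3 — and the others hold by inspection.

Satisfiable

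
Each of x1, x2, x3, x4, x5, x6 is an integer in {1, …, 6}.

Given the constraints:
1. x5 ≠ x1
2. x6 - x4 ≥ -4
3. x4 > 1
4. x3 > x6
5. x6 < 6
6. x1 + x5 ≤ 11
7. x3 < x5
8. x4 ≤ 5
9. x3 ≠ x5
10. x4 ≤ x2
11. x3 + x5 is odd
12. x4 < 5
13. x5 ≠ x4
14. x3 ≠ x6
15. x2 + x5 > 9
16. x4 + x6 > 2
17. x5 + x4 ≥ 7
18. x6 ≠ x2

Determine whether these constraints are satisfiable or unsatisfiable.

One satisfying assignment is x1 = 5, x2 = 5, x3 = 5, x4 = 3, x5 = 6, x6 = 2.
For the less obvious constraints — constraint 2: x6 - x4 = -1; constraint 6: x1 + x5 = 11; constraint 15: x2 + x5 = 11 — and the others hold by inspection.

Satisfiable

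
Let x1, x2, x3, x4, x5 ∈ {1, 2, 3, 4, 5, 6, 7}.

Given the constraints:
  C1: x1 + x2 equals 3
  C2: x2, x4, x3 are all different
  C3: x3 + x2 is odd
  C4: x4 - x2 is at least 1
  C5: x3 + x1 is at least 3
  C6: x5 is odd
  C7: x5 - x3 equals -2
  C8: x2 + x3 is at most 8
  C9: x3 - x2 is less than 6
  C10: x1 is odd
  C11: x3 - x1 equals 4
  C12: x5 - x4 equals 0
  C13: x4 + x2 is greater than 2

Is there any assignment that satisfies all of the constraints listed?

Satisfiable

Take x1 = 1, x2 = 2, x3 = 5, x4 = 3, x5 = 3. Then constraint 1: x1 + x2 = 3; constraint 4: x4 - x2 = 1, and every other listed constraint is also met.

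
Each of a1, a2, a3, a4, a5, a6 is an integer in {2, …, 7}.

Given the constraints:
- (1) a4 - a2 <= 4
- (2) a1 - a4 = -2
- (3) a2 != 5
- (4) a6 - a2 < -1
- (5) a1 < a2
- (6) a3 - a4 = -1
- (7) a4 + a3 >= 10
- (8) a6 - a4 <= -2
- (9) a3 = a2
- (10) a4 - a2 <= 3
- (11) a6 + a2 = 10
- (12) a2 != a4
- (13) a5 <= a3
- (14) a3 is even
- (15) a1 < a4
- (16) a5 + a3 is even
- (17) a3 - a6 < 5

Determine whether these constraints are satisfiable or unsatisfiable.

Satisfiable

One satisfying assignment is a1 = 5, a2 = 6, a3 = 6, a4 = 7, a5 = 6, a6 = 4.
For the less obvious constraints — constraint 1: a4 - a2 = 1; constraint 2: a1 - a4 = -2 — and the others hold by inspection.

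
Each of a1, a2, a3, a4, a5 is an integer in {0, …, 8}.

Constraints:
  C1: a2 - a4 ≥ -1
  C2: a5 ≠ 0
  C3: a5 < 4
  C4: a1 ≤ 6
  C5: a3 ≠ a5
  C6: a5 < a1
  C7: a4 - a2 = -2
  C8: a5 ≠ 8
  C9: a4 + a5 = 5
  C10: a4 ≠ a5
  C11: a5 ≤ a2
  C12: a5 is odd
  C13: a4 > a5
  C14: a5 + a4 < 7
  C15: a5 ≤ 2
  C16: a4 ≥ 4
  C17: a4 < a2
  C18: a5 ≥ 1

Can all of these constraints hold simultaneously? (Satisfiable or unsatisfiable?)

Satisfiable

Take a1 = 6, a2 = 6, a3 = 4, a4 = 4, a5 = 1. Then constraint 1: a2 - a4 = 2; constraint 7: a4 - a2 = -2; constraint 9: a4 + a5 = 5, and every other listed constraint is also met.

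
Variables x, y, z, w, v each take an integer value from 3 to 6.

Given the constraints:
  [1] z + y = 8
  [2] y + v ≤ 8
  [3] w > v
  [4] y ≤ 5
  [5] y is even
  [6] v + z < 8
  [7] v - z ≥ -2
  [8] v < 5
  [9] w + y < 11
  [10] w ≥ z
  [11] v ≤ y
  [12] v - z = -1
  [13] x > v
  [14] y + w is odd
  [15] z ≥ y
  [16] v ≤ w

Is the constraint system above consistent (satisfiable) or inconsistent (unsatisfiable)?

Satisfiable

Try x = 4, y = 4, z = 4, w = 5, v = 3.
Check constraint 1: z + y = 8; constraint 2: y + v = 7; constraint 6: v + z = 7. The remaining constraints are straightforward to verify.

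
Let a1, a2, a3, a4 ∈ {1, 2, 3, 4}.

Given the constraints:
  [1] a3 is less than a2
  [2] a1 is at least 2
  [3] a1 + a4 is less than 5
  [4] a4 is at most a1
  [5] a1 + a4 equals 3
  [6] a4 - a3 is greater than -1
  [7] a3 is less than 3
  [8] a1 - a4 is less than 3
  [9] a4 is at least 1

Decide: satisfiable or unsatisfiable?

The assignment a1 = 2, a2 = 2, a3 = 1, a4 = 1 works:
  constraint 3 holds since a1 + a4 = 3.
  constraint 5 holds since a1 + a4 = 3.
  constraint 6 holds since a4 - a3 = 0.
The rest check out directly.

Satisfiable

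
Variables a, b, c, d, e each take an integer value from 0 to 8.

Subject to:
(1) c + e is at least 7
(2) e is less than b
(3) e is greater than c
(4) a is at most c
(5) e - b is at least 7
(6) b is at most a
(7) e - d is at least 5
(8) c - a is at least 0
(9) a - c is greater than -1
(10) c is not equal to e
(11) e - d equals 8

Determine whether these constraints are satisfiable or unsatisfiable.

Constraints 2, 3, 4, and 6 give e < b, b ≤ a, a ≤ c, c < e. Chaining: e < b ≤ a ≤ c < e, which forces e < e — impossible.

Unsatisfiable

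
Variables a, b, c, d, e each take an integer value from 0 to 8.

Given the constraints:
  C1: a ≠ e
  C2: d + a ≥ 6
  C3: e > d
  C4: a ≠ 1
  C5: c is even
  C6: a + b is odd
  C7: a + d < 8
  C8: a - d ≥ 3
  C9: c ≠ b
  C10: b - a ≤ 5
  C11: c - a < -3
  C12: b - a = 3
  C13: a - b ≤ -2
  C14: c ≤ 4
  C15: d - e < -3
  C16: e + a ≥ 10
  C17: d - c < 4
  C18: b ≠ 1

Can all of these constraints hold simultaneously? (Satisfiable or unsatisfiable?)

Satisfiable

Setting (a, b, c, d, e) = (5, 8, 0, 1, 7) satisfies everything: constraint 2: d + a = 6; constraint 7: a + d = 6; constraint 8: a - d = 4, and the others follow.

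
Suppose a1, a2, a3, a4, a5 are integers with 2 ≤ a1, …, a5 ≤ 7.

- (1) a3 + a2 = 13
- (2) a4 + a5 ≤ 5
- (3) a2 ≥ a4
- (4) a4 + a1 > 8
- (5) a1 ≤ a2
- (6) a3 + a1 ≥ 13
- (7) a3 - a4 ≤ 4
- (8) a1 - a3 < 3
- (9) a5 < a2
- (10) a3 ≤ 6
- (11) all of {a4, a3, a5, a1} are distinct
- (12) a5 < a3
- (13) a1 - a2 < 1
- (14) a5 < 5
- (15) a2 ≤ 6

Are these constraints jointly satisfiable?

From constraint 10: a3 ≤ 6. From constraints 5 and 15: a1 ≤ a2 ≤ 6. Hence a3 + a1 ≤ 12. But constraint 6 requires a3 + a1 ≥ 13, and 13 > 12. Contradiction.

Unsatisfiable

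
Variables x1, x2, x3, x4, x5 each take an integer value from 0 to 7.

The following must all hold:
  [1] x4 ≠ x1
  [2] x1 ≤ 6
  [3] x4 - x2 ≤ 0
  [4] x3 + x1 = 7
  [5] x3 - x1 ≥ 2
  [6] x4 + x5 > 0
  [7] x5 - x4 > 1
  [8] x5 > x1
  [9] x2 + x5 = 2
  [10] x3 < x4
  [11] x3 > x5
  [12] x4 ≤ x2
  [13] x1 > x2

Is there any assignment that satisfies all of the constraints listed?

Unsatisfiable

Constraints 3, 8, 10, 11, and 13 give x3 < x4, x4 ≤ x2, x2 < x1, x1 < x5, x5 < x3. Chaining: x3 < x4 ≤ x2 < x1 < x5 < x3, which forces x3 < x3 — impossible.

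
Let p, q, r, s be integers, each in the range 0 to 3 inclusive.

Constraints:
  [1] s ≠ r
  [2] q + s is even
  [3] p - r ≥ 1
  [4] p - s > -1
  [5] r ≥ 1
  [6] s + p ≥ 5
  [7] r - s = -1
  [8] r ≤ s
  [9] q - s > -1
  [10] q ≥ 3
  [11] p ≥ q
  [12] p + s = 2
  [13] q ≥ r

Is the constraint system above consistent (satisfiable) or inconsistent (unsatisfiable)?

From constraints 10 and 11: p ≥ q ≥ 3. From constraints 5 and 8: s ≥ r ≥ 1. Hence p + s ≥ 4. But constraint 12 requires p + s = 2, and 2 < 4. Contradiction.

Unsatisfiable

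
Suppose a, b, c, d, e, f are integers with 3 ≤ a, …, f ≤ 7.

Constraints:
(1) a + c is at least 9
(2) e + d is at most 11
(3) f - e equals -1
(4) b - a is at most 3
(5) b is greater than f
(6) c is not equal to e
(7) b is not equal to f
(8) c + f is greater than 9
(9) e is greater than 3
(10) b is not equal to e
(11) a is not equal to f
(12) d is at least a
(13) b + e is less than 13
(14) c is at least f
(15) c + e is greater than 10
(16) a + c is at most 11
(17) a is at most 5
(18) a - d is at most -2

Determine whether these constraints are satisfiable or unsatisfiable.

Setting (a, b, c, d, e, f) = (3, 6, 7, 6, 5, 4) satisfies everything: constraint 1: a + c = 10; constraint 2: e + d = 11; constraint 3: f - e = -1, and the others follow.

Satisfiable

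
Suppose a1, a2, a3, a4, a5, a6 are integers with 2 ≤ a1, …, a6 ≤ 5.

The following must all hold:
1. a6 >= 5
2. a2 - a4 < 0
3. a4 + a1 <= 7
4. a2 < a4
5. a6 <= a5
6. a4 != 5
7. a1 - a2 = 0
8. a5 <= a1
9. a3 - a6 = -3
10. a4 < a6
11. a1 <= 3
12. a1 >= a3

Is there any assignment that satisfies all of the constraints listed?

Unsatisfiable

From constraints 1 and 5: a5 ≥ a6 and a6 ≥ 5, so a5 ≥ 5. From constraints 8 and 11: a5 ≤ a1 and a1 ≤ 3, so a5 ≤ 3. But 3 < 5, so no value of a5 works.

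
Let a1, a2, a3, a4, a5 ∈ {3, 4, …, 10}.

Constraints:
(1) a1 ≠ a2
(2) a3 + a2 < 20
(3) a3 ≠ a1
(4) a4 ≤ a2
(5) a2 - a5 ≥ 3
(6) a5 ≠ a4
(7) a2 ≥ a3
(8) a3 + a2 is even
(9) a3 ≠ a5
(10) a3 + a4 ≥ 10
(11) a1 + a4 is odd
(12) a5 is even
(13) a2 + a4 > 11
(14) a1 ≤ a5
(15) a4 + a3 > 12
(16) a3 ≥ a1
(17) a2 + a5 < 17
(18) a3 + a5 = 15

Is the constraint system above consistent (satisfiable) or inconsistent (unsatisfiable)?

The assignment a1 = 3, a2 = 9, a3 = 9, a4 = 4, a5 = 6 works:
  constraint 2 holds since a3 + a2 = 18.
  constraint 5 holds since a2 - a5 = 3.
  constraint 10 holds since a3 + a4 = 13.
The rest check out directly.

Satisfiable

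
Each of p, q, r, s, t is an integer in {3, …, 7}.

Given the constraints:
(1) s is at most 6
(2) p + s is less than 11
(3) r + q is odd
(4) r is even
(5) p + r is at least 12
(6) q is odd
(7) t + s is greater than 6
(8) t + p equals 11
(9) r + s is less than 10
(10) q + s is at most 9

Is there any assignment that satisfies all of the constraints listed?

Satisfiable

Try p = 7, q = 5, r = 6, s = 3, t = 4.
Check constraint 2: p + s = 10; constraint 5: p + r = 13; constraint 7: t + s = 7. The remaining constraints are straightforward to verify.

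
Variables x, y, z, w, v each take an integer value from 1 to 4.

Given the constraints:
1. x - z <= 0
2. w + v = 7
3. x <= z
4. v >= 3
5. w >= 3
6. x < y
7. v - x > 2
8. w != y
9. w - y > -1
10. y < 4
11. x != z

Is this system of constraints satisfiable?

Satisfiable

The assignment x = 1, y = 2, z = 3, w = 3, v = 4 works:
  constraint 1 holds since x - z = -2.
  constraint 2 holds since w + v = 7.
  constraint 7 holds since v - x = 3.
The rest check out directly.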